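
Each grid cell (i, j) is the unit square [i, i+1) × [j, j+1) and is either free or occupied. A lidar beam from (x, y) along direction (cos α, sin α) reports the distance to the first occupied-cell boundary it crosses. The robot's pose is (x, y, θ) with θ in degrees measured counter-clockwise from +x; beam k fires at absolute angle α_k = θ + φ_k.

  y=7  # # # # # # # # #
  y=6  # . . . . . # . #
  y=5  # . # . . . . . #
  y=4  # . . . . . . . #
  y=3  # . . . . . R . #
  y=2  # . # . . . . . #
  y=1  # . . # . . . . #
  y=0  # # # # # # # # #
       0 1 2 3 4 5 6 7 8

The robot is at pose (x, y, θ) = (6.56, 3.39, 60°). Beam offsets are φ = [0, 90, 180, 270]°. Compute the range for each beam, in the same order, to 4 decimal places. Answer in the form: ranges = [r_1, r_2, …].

beam 1: φ=0°, α=60°
  dir = (cos 60°, sin 60°) = (0.5000, 0.8660); from cell (6,3)
  next x-line at t=0.8800, next y-line at t=0.7044; Δt_x=2.0000, Δt_y=1.1547
    y: enter (6,4) at t=0.7044
    x: enter (7,4) at t=0.8800
    y: enter (7,5) at t=1.8591
    x: enter (8,5) at t=2.8800 ← occupied
  → r_1 = 2.8800
beam 2: φ=90°, α=150°
  dir = (cos 150°, sin 150°) = (-0.8660, 0.5000); from cell (6,3)
  next x-line at t=0.6466, next y-line at t=1.2200; Δt_x=1.1547, Δt_y=2.0000
    x: enter (5,3) at t=0.6466
    y: enter (5,4) at t=1.2200
    x: enter (4,4) at t=1.8013
    x: enter (3,4) at t=2.9560
    y: enter (3,5) at t=3.2200
    x: enter (2,5) at t=4.1107 ← occupied
  → r_2 = 4.1107
beam 3: φ=180°, α=240°
  dir = (cos 240°, sin 240°) = (-0.5000, -0.8660); from cell (6,3)
  next x-line at t=1.1200, next y-line at t=0.4503; Δt_x=2.0000, Δt_y=1.1547
    y: enter (6,2) at t=0.4503
    x: enter (5,2) at t=1.1200
    y: enter (5,1) at t=1.6050
    y: enter (5,0) at t=2.7597 ← occupied
  → r_3 = 2.7597
beam 4: φ=270°, α=330°
  dir = (cos 330°, sin 330°) = (0.8660, -0.5000); from cell (6,3)
  next x-line at t=0.5081, next y-line at t=0.7800; Δt_x=1.1547, Δt_y=2.0000
    x: enter (7,3) at t=0.5081
    y: enter (7,2) at t=0.7800
    x: enter (8,2) at t=1.6628 ← occupied
  → r_4 = 1.6628

ranges = [2.8800, 4.1107, 2.7597, 1.6628]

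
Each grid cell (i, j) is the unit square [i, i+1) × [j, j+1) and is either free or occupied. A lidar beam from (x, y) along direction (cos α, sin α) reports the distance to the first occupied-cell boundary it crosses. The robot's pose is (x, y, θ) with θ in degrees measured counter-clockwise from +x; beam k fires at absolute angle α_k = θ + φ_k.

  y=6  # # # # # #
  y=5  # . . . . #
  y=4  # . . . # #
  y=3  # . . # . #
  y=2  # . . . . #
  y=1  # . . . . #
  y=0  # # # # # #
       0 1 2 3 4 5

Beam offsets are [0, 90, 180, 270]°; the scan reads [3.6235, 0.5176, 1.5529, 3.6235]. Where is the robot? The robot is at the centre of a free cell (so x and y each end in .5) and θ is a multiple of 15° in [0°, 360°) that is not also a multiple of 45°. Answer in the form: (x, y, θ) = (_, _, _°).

(x, y, θ) = (1.5, 2.5, 75°)

Candidates: 18 free-cell centres × 16 headings = 288 poses. Raycast each; keep the one whose scan matches to 4 dp.
  (4.5, 3.5, 15°): beam 1 = 0.5176 ≠ 3.6235 ✗
  (4.5, 5.5, 210°): beam 1 = 4.0415 ≠ 3.6235 ✗
  (3.5, 2.5, 240°): beam 1 = 1.7321 ≠ 3.6235 ✗
  (2.5, 5.5, 210°): beam 1 = 1.7321 ≠ 3.6235 ✗
  …
  (1.5, 2.5, 75°): r_1=3.6235, r_2=0.5176, r_3=1.5529, r_4=3.6235 — all match ✓
Only this pose fits every beam.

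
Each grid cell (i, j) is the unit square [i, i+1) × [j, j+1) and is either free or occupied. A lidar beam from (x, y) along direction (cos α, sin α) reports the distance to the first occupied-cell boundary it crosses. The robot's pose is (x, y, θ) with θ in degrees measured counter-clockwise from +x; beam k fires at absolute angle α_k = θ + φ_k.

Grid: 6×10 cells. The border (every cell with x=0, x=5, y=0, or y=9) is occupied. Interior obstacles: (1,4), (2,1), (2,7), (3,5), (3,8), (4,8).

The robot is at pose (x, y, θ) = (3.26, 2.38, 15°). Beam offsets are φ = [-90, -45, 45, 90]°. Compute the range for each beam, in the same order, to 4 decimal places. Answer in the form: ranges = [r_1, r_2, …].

ranges = [1.4287, 2.0092, 3.4800, 4.7830]

beam 1: φ=-90°, α=285°
  direction (0.2588, -0.9659); cell (3,2); t to first gridline: x 2.8591, y 0.3934 (then +3.8637 / +1.0353)
    (3,1) via y @ 0.3934
    (3,0) via y @ 1.4287  # hit
  → r_1 = 1.4287
beam 2: φ=-45°, α=330°
  direction (0.8660, -0.5000); cell (3,2); t to first gridline: x 0.8545, y 0.7600 (then +1.1547 / +2.0000)
    (3,1) via y @ 0.7600
    (4,1) via x @ 0.8545
    (5,1) via x @ 2.0092  # hit
  → r_2 = 2.0092
beam 3: φ=45°, α=60°
  direction (0.5000, 0.8660); cell (3,2); t to first gridline: x 1.4800, y 0.7159 (then +2.0000 / +1.1547)
    (3,3) via y @ 0.7159
    (4,3) via x @ 1.4800
    (4,4) via y @ 1.8706
    (4,5) via y @ 3.0253
    (5,5) via x @ 3.4800  # hit
  → r_3 = 3.4800
beam 4: φ=90°, α=105°
  direction (-0.2588, 0.9659); cell (3,2); t to first gridline: x 1.0046, y 0.6419 (then +3.8637 / +1.0353)
    (3,3) via y @ 0.6419
    (2,3) via x @ 1.0046
    (2,4) via y @ 1.6771
    (2,5) via y @ 2.7124
    (2,6) via y @ 3.7477
    (2,7) via y @ 4.7830  # hit
  → r_4 = 4.7830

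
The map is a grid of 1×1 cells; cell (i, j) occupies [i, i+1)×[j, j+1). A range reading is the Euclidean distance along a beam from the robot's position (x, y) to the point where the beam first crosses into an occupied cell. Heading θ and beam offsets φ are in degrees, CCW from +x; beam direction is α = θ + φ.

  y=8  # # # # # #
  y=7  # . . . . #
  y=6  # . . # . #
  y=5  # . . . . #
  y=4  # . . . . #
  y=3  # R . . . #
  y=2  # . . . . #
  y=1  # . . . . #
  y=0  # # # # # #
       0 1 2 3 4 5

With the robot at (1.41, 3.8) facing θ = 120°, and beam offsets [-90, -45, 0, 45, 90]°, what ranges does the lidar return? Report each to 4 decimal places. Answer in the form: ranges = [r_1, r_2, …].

beam 1: φ=-90°, α=30°
  d=(0.8660,0.5000)  start (1,3)  tX=0.6813 tY=0.4000  stride 1/|dx|=1.1547 1/|dy|=2.0000
    cross y-line → (1,4), t=0.4000
    cross x-line → (2,4), t=0.6813
    cross x-line → (3,4), t=1.8360
    cross y-line → (3,5), t=2.4000
    cross x-line → (4,5), t=2.9907
    cross x-line → (5,5), t=4.1454 (wall)
  → r_1 = 4.1454
beam 2: φ=-45°, α=75°
  d=(0.2588,0.9659)  start (1,3)  tX=2.2796 tY=0.2071  stride 1/|dx|=3.8637 1/|dy|=1.0353
    cross y-line → (1,4), t=0.2071
    cross y-line → (1,5), t=1.2423
    cross y-line → (1,6), t=2.2776
    cross x-line → (2,6), t=2.2796
    cross y-line → (2,7), t=3.3129
    cross y-line → (2,8), t=4.3482 (wall)
  → r_2 = 4.3482
beam 3: φ=0°, α=120°
  d=(-0.5000,0.8660)  start (1,3)  tX=0.8200 tY=0.2309  stride 1/|dx|=2.0000 1/|dy|=1.1547
    cross y-line → (1,4), t=0.2309
    cross x-line → (0,4), t=0.8200 (wall)
  → r_3 = 0.8200
beam 4: φ=45°, α=165°
  d=(-0.9659,0.2588)  start (1,3)  tX=0.4245 tY=0.7727  stride 1/|dx|=1.0353 1/|dy|=3.8637
    cross x-line → (0,3), t=0.4245 (wall)
  → r_4 = 0.4245
beam 5: φ=90°, α=210°
  d=(-0.8660,-0.5000)  start (1,3)  tX=0.4734 tY=1.6000  stride 1/|dx|=1.1547 1/|dy|=2.0000
    cross x-line → (0,3), t=0.4734 (wall)
  → r_5 = 0.4734

ranges = [4.1454, 4.3482, 0.8200, 0.4245, 0.4734]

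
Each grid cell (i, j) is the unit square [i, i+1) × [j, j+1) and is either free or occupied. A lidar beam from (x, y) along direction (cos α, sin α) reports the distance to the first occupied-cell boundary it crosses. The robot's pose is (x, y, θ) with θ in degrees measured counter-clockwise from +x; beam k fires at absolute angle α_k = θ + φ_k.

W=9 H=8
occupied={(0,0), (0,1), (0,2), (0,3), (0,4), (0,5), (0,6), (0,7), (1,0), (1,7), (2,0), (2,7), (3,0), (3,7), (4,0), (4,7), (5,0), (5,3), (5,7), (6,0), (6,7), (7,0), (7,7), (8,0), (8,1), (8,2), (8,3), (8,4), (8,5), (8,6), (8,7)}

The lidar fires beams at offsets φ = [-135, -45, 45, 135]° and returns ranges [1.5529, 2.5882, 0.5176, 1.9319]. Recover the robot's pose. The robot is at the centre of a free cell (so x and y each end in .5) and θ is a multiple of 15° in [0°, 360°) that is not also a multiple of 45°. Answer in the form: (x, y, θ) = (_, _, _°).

(x, y, θ) = (7.5, 3.5, 300°)

Enumerate (i+0.5, j+0.5, θ) over the 41 free cells and 16 admissible headings. For each, cast all 4 beams and compare to the given ranges.
  (5.5, 6.5, 165°): beam 1 = 1.0000 ≠ 1.5529 ✗
  (6.5, 4.5, 285°): beam 1 = 5.0000 ≠ 1.5529 ✗
  (2.5, 1.5, 195°): beam 1 = 6.3509 ≠ 1.5529 ✗
  …
  (7.5, 3.5, 300°): r_1=1.5529, r_2=2.5882, r_3=0.5176, r_4=1.9319 — all match ✓
Unique over the lattice → pose = (7.5, 3.5, 300°).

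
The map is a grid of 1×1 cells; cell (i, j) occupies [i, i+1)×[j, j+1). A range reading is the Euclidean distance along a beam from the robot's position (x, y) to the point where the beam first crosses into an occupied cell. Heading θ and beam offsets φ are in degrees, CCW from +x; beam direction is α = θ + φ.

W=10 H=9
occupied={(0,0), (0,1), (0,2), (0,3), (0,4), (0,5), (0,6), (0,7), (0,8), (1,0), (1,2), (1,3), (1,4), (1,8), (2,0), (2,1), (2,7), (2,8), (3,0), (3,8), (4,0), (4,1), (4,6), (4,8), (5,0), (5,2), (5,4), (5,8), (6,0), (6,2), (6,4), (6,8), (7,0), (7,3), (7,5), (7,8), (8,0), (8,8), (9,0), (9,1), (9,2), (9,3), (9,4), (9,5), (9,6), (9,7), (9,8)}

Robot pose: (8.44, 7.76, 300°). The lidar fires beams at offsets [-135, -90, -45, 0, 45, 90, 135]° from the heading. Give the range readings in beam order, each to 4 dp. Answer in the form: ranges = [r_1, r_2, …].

beam 1: φ=-135°, α=165°
  direction (-0.9659, 0.2588); cell (8,7); t to first gridline: x 0.4555, y 0.9273 (then +1.0353 / +3.8637)
    (7,7) via x @ 0.4555
    (7,8) via y @ 0.9273  # hit
  → r_1 = 0.9273
beam 2: φ=-90°, α=210°
  direction (-0.8660, -0.5000); cell (8,7); t to first gridline: x 0.5081, y 1.5200 (then +1.1547 / +2.0000)
    (7,7) via x @ 0.5081
    (7,6) via y @ 1.5200
    (6,6) via x @ 1.6628
    (5,6) via x @ 2.8175
    (5,5) via y @ 3.5200
    (4,5) via x @ 3.9722
    (3,5) via x @ 5.1269
    (3,4) via y @ 5.5200
    (2,4) via x @ 6.2816
    (1,4) via x @ 7.4363  # hit
  → r_2 = 7.4363
beam 3: φ=-45°, α=255°
  direction (-0.2588, -0.9659); cell (8,7); t to first gridline: x 1.7000, y 0.7868 (then +3.8637 / +1.0353)
    (8,6) via y @ 0.7868
    (7,6) via x @ 1.7000
    (7,5) via y @ 1.8221  # hit
  → r_3 = 1.8221
beam 4: φ=0°, α=300°
  direction (0.5000, -0.8660); cell (8,7); t to first gridline: x 1.1200, y 0.8776 (then +2.0000 / +1.1547)
    (8,6) via y @ 0.8776
    (9,6) via x @ 1.1200  # hit
  → r_4 = 1.1200
beam 5: φ=45°, α=345°
  direction (0.9659, -0.2588); cell (8,7); t to first gridline: x 0.5798, y 2.9364 (then +1.0353 / +3.8637)
    (9,7) via x @ 0.5798  # hit
  → r_5 = 0.5798
beam 6: φ=90°, α=30°
  direction (0.8660, 0.5000); cell (8,7); t to first gridline: x 0.6466, y 0.4800 (then +1.1547 / +2.0000)
    (8,8) via y @ 0.4800  # hit
  → r_6 = 0.4800
beam 7: φ=135°, α=75°
  direction (0.2588, 0.9659); cell (8,7); t to first gridline: x 2.1637, y 0.2485 (then +3.8637 / +1.0353)
    (8,8) via y @ 0.2485  # hit
  → r_7 = 0.2485

ranges = [0.9273, 7.4363, 1.8221, 1.1200, 0.5798, 0.4800, 0.2485]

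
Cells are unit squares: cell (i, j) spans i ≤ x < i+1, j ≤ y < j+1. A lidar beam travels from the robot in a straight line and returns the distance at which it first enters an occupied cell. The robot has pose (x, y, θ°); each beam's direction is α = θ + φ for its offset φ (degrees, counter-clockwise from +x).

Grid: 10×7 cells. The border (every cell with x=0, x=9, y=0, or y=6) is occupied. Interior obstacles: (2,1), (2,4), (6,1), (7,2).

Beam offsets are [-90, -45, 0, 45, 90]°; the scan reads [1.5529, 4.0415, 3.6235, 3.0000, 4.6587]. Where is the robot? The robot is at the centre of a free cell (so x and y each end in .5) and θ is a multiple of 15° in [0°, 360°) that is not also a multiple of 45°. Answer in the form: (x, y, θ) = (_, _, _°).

(x, y, θ) = (4.5, 4.5, 255°)

Enumerate (i+0.5, j+0.5, θ) over the 36 free cells and 16 admissible headings. For each, cast all 5 beams and compare to the given ranges.
  (8.5, 3.5, 300°): beam 1 = 1.0000 ≠ 1.5529 ✗
  (2.5, 5.5, 210°): beam 1 = 0.5774 ≠ 1.5529 ✗
  (5.5, 5.5, 105°): beam 1 = 1.9319 ≠ 1.5529 ✗
  (8.5, 3.5, 210°): beam 1 = 2.8868 ≠ 1.5529 ✗
  (4.5, 3.5, 105°): beam 1 = 4.6587 ≠ 1.5529 ✗
  …
  (4.5, 4.5, 255°): r_1=1.5529, r_2=4.0415, r_3=3.6235, r_4=3.0000, r_5=4.6587 — all match ✓
Unique over the lattice → pose = (4.5, 4.5, 255°).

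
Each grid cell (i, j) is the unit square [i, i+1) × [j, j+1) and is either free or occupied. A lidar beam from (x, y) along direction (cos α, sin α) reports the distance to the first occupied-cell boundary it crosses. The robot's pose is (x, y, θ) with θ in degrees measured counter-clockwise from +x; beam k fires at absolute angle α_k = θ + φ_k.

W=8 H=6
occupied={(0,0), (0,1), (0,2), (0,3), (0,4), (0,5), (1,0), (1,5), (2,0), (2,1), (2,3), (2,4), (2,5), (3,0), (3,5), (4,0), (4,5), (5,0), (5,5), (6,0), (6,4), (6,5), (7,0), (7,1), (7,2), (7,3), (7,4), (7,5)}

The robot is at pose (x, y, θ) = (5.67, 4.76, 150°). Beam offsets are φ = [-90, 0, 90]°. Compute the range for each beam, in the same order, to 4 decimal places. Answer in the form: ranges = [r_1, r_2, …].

ranges = [0.2771, 0.4800, 4.3417]

beam 1: φ=-90°, α=60°
  d=(0.5000,0.8660)  start (5,4)  tX=0.6600 tY=0.2771  stride 1/|dx|=2.0000 1/|dy|=1.1547
    cross y-line → (5,5), t=0.2771 (wall)
  → r_1 = 0.2771
beam 2: φ=0°, α=150°
  d=(-0.8660,0.5000)  start (5,4)  tX=0.7736 tY=0.4800  stride 1/|dx|=1.1547 1/|dy|=2.0000
    cross y-line → (5,5), t=0.4800 (wall)
  → r_2 = 0.4800
beam 3: φ=90°, α=240°
  d=(-0.5000,-0.8660)  start (5,4)  tX=1.3400 tY=0.8776  stride 1/|dx|=2.0000 1/|dy|=1.1547
    cross y-line → (5,3), t=0.8776
    cross x-line → (4,3), t=1.3400
    cross y-line → (4,2), t=2.0323
    cross y-line → (4,1), t=3.1870
    cross x-line → (3,1), t=3.3400
    cross y-line → (3,0), t=4.3417 (wall)
  → r_3 = 4.3417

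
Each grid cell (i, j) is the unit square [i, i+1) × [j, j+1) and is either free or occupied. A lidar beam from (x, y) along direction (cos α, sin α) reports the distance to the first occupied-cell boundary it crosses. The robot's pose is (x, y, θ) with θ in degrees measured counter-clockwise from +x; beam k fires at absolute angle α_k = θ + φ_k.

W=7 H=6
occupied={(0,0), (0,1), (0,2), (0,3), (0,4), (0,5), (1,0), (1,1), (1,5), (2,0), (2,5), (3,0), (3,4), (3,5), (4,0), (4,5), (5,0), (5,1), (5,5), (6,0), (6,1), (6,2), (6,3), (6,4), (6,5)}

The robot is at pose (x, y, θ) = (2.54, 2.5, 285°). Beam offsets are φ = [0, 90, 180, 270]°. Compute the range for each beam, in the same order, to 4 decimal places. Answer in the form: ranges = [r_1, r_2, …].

beam 1: φ=0°, α=285°
  direction (0.2588, -0.9659); cell (2,2); t to first gridline: x 1.7773, y 0.5176 (then +3.8637 / +1.0353)
    (2,1) via y @ 0.5176
    (2,0) via y @ 1.5529  # hit
  → r_1 = 1.5529
beam 2: φ=90°, α=15°
  direction (0.9659, 0.2588); cell (2,2); t to first gridline: x 0.4762, y 1.9319 (then +1.0353 / +3.8637)
    (3,2) via x @ 0.4762
    (4,2) via x @ 1.5115
    (4,3) via y @ 1.9319
    (5,3) via x @ 2.5468
    (6,3) via x @ 3.5821  # hit
  → r_2 = 3.5821
beam 3: φ=180°, α=105°
  direction (-0.2588, 0.9659); cell (2,2); t to first gridline: x 2.0864, y 0.5176 (then +3.8637 / +1.0353)
    (2,3) via y @ 0.5176
    (2,4) via y @ 1.5529
    (1,4) via x @ 2.0864
    (1,5) via y @ 2.5882  # hit
  → r_3 = 2.5882
beam 4: φ=270°, α=195°
  direction (-0.9659, -0.2588); cell (2,2); t to first gridline: x 0.5590, y 1.9319 (then +1.0353 / +3.8637)
    (1,2) via x @ 0.5590
    (0,2) via x @ 1.5943  # hit
  → r_4 = 1.5943

ranges = [1.5529, 3.5821, 2.5882, 1.5943]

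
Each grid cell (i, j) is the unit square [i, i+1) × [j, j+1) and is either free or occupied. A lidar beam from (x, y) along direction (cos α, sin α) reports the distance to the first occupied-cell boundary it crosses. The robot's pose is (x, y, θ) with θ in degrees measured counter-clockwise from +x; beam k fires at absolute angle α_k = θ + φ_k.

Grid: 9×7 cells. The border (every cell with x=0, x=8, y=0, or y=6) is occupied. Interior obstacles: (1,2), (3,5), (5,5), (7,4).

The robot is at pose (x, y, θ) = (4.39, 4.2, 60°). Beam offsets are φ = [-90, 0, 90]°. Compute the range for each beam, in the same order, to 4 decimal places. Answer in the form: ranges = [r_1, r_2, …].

ranges = [4.1685, 1.2200, 1.6000]

beam 1: φ=-90°, α=330°
  direction (0.8660, -0.5000); cell (4,4); t to first gridline: x 0.7044, y 0.4000 (then +1.1547 / +2.0000)
    (4,3) via y @ 0.4000
    (5,3) via x @ 0.7044
    (6,3) via x @ 1.8591
    (6,2) via y @ 2.4000
    (7,2) via x @ 3.0138
    (8,2) via x @ 4.1685  # hit
  → r_1 = 4.1685
beam 2: φ=0°, α=60°
  direction (0.5000, 0.8660); cell (4,4); t to first gridline: x 1.2200, y 0.9238 (then +2.0000 / +1.1547)
    (4,5) via y @ 0.9238
    (5,5) via x @ 1.2200  # hit
  → r_2 = 1.2200
beam 3: φ=90°, α=150°
  direction (-0.8660, 0.5000); cell (4,4); t to first gridline: x 0.4503, y 1.6000 (then +1.1547 / +2.0000)
    (3,4) via x @ 0.4503
    (3,5) via y @ 1.6000  # hit
  → r_3 = 1.6000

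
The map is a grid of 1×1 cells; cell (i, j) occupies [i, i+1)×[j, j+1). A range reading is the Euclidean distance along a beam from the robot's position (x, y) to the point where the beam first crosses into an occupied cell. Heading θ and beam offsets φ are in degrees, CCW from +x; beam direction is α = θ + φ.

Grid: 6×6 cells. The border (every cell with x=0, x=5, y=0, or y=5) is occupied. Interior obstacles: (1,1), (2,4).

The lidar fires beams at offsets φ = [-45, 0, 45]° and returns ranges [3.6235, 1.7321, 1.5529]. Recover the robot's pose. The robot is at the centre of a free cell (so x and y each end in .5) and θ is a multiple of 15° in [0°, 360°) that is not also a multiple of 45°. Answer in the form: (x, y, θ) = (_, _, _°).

(x, y, θ) = (3.5, 4.5, 330°)

Enumerate (i+0.5, j+0.5, θ) over the 14 free cells and 16 admissible headings. For each, cast all 3 beams and compare to the given ranges.
  (1.5, 3.5, 195°): beam 1 = 0.5774 ≠ 3.6235 ✗
  (1.5, 3.5, 300°): beam 1 = 1.5529 ≠ 3.6235 ✗
  (4.5, 3.5, 255°): beam 1 = 3.0000 ≠ 3.6235 ✗
  (1.5, 3.5, 285°): beam 1 = 1.0000 ≠ 3.6235 ✗
  (1.5, 2.5, 75°): beam 1 = 4.0415 ≠ 3.6235 ✗
  …
  (3.5, 4.5, 330°): r_1=3.6235, r_2=1.7321, r_3=1.5529 — all match ✓
Only this pose fits every beam.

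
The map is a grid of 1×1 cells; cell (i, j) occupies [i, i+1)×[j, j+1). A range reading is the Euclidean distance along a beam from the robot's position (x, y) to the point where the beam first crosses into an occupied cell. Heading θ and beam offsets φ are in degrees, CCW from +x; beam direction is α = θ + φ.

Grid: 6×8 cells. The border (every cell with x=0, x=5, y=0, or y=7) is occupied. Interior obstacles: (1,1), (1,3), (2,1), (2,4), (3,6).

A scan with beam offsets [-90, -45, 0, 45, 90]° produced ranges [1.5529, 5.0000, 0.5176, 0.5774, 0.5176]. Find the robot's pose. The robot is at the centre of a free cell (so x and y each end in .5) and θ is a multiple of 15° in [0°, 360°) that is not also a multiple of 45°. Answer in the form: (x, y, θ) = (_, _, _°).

(x, y, θ) = (2.5, 6.5, 345°)

The pose lattice has 19·16 = 304 candidates. Test each by forward raycasting.
  (3.5, 3.5, 210°): beam 1 = 1.0000 ≠ 1.5529 ✗
  (2.5, 2.5, 300°): beam 1 = 1.0000 ≠ 1.5529 ✗
  (4.5, 2.5, 255°): beam 1 = 2.5882 ≠ 1.5529 ✗
  (3.5, 4.5, 300°): beam 1 = 0.5774 ≠ 1.5529 ✗
  (2.5, 5.5, 240°): beam 1 = 1.7321 ≠ 1.5529 ✗
  …
  (2.5, 6.5, 345°): r_1=1.5529, r_2=5.0000, r_3=0.5176, r_4=0.5774, r_5=0.5176 — all match ✓
Only this pose fits every beam.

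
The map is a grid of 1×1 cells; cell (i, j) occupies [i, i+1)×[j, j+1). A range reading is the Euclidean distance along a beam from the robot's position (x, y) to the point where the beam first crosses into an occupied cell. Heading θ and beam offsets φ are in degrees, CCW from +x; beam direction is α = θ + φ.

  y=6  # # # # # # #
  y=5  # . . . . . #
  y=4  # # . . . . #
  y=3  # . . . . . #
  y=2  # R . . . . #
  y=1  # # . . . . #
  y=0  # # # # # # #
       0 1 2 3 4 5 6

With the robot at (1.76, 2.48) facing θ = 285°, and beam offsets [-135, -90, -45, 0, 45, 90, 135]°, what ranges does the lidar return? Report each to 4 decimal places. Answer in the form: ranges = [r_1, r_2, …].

ranges = [0.8776, 0.7868, 0.5543, 0.4969, 2.9600, 4.3896, 4.0645]

beam 1: φ=-135°, α=150°
  cosα=-0.8660 sinα=0.5000 | (1,2) | tMaxX 0.8776 tMaxY 1.0400 | tΔX 1.1547 tΔY 2.0000
    t=0.8776 [x] (0,2) — stop
  → r_1 = 0.8776
beam 2: φ=-90°, α=195°
  cosα=-0.9659 sinα=-0.2588 | (1,2) | tMaxX 0.7868 tMaxY 1.8546 | tΔX 1.0353 tΔY 3.8637
    t=0.7868 [x] (0,2) — stop
  → r_2 = 0.7868
beam 3: φ=-45°, α=240°
  cosα=-0.5000 sinα=-0.8660 | (1,2) | tMaxX 1.5200 tMaxY 0.5543 | tΔX 2.0000 tΔY 1.1547
    t=0.5543 [y] (1,1) — stop
  → r_3 = 0.5543
beam 4: φ=0°, α=285°
  cosα=0.2588 sinα=-0.9659 | (1,2) | tMaxX 0.9273 tMaxY 0.4969 | tΔX 3.8637 tΔY 1.0353
    t=0.4969 [y] (1,1) — stop
  → r_4 = 0.4969
beam 5: φ=45°, α=330°
  cosα=0.8660 sinα=-0.5000 | (1,2) | tMaxX 0.2771 tMaxY 0.9600 | tΔX 1.1547 tΔY 2.0000
    t=0.2771 [x] (2,2)
    t=0.9600 [y] (2,1)
    t=1.4318 [x] (3,1)
    t=2.5865 [x] (4,1)
    t=2.9600 [y] (4,0) — stop
  → r_5 = 2.9600
beam 6: φ=90°, α=15°
  cosα=0.9659 sinα=0.2588 | (1,2) | tMaxX 0.2485 tMaxY 2.0091 | tΔX 1.0353 tΔY 3.8637
    t=0.2485 [x] (2,2)
    t=1.2837 [x] (3,2)
    t=2.0091 [y] (3,3)
    t=2.3190 [x] (4,3)
    t=3.3543 [x] (5,3)
    t=4.3896 [x] (6,3) — stop
  → r_6 = 4.3896
beam 7: φ=135°, α=60°
  cosα=0.5000 sinα=0.8660 | (1,2) | tMaxX 0.4800 tMaxY 0.6004 | tΔX 2.0000 tΔY 1.1547
    t=0.4800 [x] (2,2)
    t=0.6004 [y] (2,3)
    t=1.7551 [y] (2,4)
    t=2.4800 [x] (3,4)
    t=2.9098 [y] (3,5)
    t=4.0645 [y] (3,6) — stop
  → r_7 = 4.0645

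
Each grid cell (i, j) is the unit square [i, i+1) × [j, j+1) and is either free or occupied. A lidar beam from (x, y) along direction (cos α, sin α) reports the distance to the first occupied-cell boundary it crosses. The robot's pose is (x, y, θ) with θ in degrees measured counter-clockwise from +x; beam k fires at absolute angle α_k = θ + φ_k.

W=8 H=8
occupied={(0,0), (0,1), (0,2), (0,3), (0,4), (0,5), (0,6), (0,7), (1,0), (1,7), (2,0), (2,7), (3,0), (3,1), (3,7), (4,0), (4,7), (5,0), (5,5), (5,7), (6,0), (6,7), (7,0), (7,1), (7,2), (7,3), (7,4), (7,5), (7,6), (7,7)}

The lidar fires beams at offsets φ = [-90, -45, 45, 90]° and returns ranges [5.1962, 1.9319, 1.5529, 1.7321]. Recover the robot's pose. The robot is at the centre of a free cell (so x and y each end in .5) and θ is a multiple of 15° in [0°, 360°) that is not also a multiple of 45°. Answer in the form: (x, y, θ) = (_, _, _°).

The pose lattice has 34·16 = 544 candidates. Test each by forward raycasting.
  (2.5, 5.5, 195°): beam 1 = 1.5529 ≠ 5.1962 ✗
  (4.5, 4.5, 120°): beam 1 = 1.0000 ≠ 5.1962 ✗
  (6.5, 3.5, 255°): beam 1 = 5.6940 ≠ 5.1962 ✗
  (1.5, 2.5, 15°): beam 1 = 1.5529 ≠ 5.1962 ✗
  (6.5, 2.5, 30°): beam 1 = 1.0000 ≠ 5.1962 ✗
  …
  (5.5, 2.5, 240°): r_1=5.1962, r_2=1.9319, r_3=1.5529, r_4=1.7321 — all match ✓
No second candidate reproduces the full scan.

(x, y, θ) = (5.5, 2.5, 240°)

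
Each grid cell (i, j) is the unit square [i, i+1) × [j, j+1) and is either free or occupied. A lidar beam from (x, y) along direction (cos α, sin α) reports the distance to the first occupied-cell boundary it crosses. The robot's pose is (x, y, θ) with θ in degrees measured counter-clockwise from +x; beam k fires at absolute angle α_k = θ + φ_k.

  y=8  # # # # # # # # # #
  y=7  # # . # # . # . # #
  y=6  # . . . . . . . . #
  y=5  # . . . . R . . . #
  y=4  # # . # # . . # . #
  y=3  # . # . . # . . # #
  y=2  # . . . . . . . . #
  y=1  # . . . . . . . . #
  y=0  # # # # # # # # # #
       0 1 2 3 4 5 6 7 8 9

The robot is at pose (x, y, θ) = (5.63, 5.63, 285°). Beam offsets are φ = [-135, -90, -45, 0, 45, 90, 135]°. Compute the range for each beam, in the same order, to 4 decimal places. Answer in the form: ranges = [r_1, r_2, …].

ranges = [2.7400, 2.4341, 1.2600, 4.7933, 1.5819, 3.4889, 1.5819]

beam 1: φ=-135°, α=150°
  cosα=-0.8660 sinα=0.5000 | (5,5) | tMaxX 0.7275 tMaxY 0.7400 | tΔX 1.1547 tΔY 2.0000
    t=0.7275 [x] (4,5)
    t=0.7400 [y] (4,6)
    t=1.8822 [x] (3,6)
    t=2.7400 [y] (3,7) — stop
  → r_1 = 2.7400
beam 2: φ=-90°, α=195°
  cosα=-0.9659 sinα=-0.2588 | (5,5) | tMaxX 0.6522 tMaxY 2.4341 | tΔX 1.0353 tΔY 3.8637
    t=0.6522 [x] (4,5)
    t=1.6875 [x] (3,5)
    t=2.4341 [y] (3,4) — stop
  → r_2 = 2.4341
beam 3: φ=-45°, α=240°
  cosα=-0.5000 sinα=-0.8660 | (5,5) | tMaxX 1.2600 tMaxY 0.7275 | tΔX 2.0000 tΔY 1.1547
    t=0.7275 [y] (5,4)
    t=1.2600 [x] (4,4) — stop
  → r_3 = 1.2600
beam 4: φ=0°, α=285°
  cosα=0.2588 sinα=-0.9659 | (5,5) | tMaxX 1.4296 tMaxY 0.6522 | tΔX 3.8637 tΔY 1.0353
    t=0.6522 [y] (5,4)
    t=1.4296 [x] (6,4)
    t=1.6875 [y] (6,3)
    t=2.7228 [y] (6,2)
    t=3.7581 [y] (6,1)
    t=4.7933 [y] (6,0) — stop
  → r_4 = 4.7933
beam 5: φ=45°, α=330°
  cosα=0.8660 sinα=-0.5000 | (5,5) | tMaxX 0.4272 tMaxY 1.2600 | tΔX 1.1547 tΔY 2.0000
    t=0.4272 [x] (6,5)
    t=1.2600 [y] (6,4)
    t=1.5819 [x] (7,4) — stop
  → r_5 = 1.5819
beam 6: φ=90°, α=15°
  cosα=0.9659 sinα=0.2588 | (5,5) | tMaxX 0.3831 tMaxY 1.4296 | tΔX 1.0353 tΔY 3.8637
    t=0.3831 [x] (6,5)
    t=1.4183 [x] (7,5)
    t=1.4296 [y] (7,6)
    t=2.4536 [x] (8,6)
    t=3.4889 [x] (9,6) — stop
  → r_6 = 3.4889
beam 7: φ=135°, α=60°
  cosα=0.5000 sinα=0.8660 | (5,5) | tMaxX 0.7400 tMaxY 0.4272 | tΔX 2.0000 tΔY 1.1547
    t=0.4272 [y] (5,6)
    t=0.7400 [x] (6,6)
    t=1.5819 [y] (6,7) — stop
  → r_7 = 1.5819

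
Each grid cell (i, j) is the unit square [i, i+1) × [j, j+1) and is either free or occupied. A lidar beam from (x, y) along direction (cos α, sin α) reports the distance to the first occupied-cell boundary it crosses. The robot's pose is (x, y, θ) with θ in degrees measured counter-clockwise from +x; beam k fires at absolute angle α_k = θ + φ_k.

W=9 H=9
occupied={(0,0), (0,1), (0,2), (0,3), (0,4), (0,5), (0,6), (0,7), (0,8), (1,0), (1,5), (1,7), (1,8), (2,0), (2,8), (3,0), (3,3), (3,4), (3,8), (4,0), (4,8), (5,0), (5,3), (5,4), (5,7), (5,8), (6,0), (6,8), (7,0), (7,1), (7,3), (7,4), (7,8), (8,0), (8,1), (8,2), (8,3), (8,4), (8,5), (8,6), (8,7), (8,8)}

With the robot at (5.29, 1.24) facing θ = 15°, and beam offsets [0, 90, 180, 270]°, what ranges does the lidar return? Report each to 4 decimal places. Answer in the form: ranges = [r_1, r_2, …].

ranges = [1.7703, 6.9985, 0.9273, 0.2485]

beam 1: φ=0°, α=15°
  dir = (cos 15°, sin 15°) = (0.9659, 0.2588); from cell (5,1)
  next x-line at t=0.7350, next y-line at t=2.9364; Δt_x=1.0353, Δt_y=3.8637
    x: enter (6,1) at t=0.7350
    x: enter (7,1) at t=1.7703 ← occupied
  → r_1 = 1.7703
beam 2: φ=90°, α=105°
  dir = (cos 105°, sin 105°) = (-0.2588, 0.9659); from cell (5,1)
  next x-line at t=1.1205, next y-line at t=0.7868; Δt_x=3.8637, Δt_y=1.0353
    y: enter (5,2) at t=0.7868
    x: enter (4,2) at t=1.1205
    y: enter (4,3) at t=1.8221
    y: enter (4,4) at t=2.8574
    y: enter (4,5) at t=3.8926
    y: enter (4,6) at t=4.9279
    x: enter (3,6) at t=4.9842
    y: enter (3,7) at t=5.9632
    y: enter (3,8) at t=6.9985 ← occupied
  → r_2 = 6.9985
beam 3: φ=180°, α=195°
  dir = (cos 195°, sin 195°) = (-0.9659, -0.2588); from cell (5,1)
  next x-line at t=0.3002, next y-line at t=0.9273; Δt_x=1.0353, Δt_y=3.8637
    x: enter (4,1) at t=0.3002
    y: enter (4,0) at t=0.9273 ← occupied
  → r_3 = 0.9273
beam 4: φ=270°, α=285°
  dir = (cos 285°, sin 285°) = (0.2588, -0.9659); from cell (5,1)
  next x-line at t=2.7432, next y-line at t=0.2485; Δt_x=3.8637, Δt_y=1.0353
    y: enter (5,0) at t=0.2485 ← occupied
  → r_4 = 0.2485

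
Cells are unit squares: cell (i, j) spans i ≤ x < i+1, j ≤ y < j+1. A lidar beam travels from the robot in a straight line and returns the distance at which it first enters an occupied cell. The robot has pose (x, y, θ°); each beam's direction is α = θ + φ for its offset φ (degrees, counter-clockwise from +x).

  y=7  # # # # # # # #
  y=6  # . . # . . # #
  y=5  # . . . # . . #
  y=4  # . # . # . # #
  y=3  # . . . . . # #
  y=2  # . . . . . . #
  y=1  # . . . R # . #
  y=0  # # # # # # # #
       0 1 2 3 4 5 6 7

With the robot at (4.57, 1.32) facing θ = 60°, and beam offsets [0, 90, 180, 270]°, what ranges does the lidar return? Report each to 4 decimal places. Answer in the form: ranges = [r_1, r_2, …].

beam 1: φ=0°, α=60°
  d=(0.5000,0.8660)  start (4,1)  tX=0.8600 tY=0.7852  stride 1/|dx|=2.0000 1/|dy|=1.1547
    cross y-line → (4,2), t=0.7852
    cross x-line → (5,2), t=0.8600
    cross y-line → (5,3), t=1.9399
    cross x-line → (6,3), t=2.8600 (wall)
  → r_1 = 2.8600
beam 2: φ=90°, α=150°
  d=(-0.8660,0.5000)  start (4,1)  tX=0.6582 tY=1.3600  stride 1/|dx|=1.1547 1/|dy|=2.0000
    cross x-line → (3,1), t=0.6582
    cross y-line → (3,2), t=1.3600
    cross x-line → (2,2), t=1.8129
    cross x-line → (1,2), t=2.9676
    cross y-line → (1,3), t=3.3600
    cross x-line → (0,3), t=4.1223 (wall)
  → r_2 = 4.1223
beam 3: φ=180°, α=240°
  d=(-0.5000,-0.8660)  start (4,1)  tX=1.1400 tY=0.3695  stride 1/|dx|=2.0000 1/|dy|=1.1547
    cross y-line → (4,0), t=0.3695 (wall)
  → r_3 = 0.3695
beam 4: φ=270°, α=330°
  d=(0.8660,-0.5000)  start (4,1)  tX=0.4965 tY=0.6400  stride 1/|dx|=1.1547 1/|dy|=2.0000
    cross x-line → (5,1), t=0.4965 (wall)
  → r_4 = 0.4965

ranges = [2.8600, 4.1223, 0.3695, 0.4965]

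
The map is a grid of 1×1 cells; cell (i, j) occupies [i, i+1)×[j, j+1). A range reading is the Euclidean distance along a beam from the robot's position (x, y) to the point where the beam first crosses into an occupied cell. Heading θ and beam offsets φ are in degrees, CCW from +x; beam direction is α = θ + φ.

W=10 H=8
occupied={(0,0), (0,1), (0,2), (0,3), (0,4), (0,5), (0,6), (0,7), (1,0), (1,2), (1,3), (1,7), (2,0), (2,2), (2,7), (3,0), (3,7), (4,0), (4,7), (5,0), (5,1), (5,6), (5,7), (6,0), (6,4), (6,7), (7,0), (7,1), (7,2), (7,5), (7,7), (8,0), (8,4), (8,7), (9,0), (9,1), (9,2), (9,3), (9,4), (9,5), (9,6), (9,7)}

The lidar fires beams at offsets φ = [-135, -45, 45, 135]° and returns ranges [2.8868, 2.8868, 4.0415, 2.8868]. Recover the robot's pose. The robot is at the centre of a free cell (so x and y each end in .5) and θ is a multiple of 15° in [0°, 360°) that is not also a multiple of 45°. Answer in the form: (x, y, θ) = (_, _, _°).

The pose lattice has 38·16 = 608 candidates. Test each by forward raycasting.
  (3.5, 6.5, 165°): beam 1 = 1.0000 ≠ 2.8868 ✗
  (5.5, 2.5, 330°): beam 1 = 4.6587 ≠ 2.8868 ✗
  (8.5, 6.5, 165°): beam 1 = 0.5774 ≠ 2.8868 ✗
  …
  (4.5, 3.5, 105°): r_1=2.8868, r_2=2.8868, r_3=4.0415, r_4=2.8868 — all match ✓
No second candidate reproduces the full scan.

(x, y, θ) = (4.5, 3.5, 105°)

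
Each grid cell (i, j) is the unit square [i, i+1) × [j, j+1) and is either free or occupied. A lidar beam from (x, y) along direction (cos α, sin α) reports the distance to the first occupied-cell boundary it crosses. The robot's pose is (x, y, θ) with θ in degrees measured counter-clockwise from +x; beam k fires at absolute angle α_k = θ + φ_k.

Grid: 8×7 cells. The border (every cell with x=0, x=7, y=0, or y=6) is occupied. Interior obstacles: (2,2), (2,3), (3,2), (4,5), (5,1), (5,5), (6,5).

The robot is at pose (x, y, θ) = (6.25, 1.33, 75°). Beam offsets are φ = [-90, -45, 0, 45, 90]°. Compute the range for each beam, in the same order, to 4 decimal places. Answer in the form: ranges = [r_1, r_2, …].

ranges = [0.7765, 0.8660, 2.8978, 0.5000, 0.2588]

beam 1: φ=-90°, α=345°
  d=(0.9659,-0.2588)  start (6,1)  tX=0.7765 tY=1.2750  stride 1/|dx|=1.0353 1/|dy|=3.8637
    cross x-line → (7,1), t=0.7765 (wall)
  → r_1 = 0.7765
beam 2: φ=-45°, α=30°
  d=(0.8660,0.5000)  start (6,1)  tX=0.8660 tY=1.3400  stride 1/|dx|=1.1547 1/|dy|=2.0000
    cross x-line → (7,1), t=0.8660 (wall)
  → r_2 = 0.8660
beam 3: φ=0°, α=75°
  d=(0.2588,0.9659)  start (6,1)  tX=2.8978 tY=0.6936  stride 1/|dx|=3.8637 1/|dy|=1.0353
    cross y-line → (6,2), t=0.6936
    cross y-line → (6,3), t=1.7289
    cross y-line → (6,4), t=2.7642
    cross x-line → (7,4), t=2.8978 (wall)
  → r_3 = 2.8978
beam 4: φ=45°, α=120°
  d=(-0.5000,0.8660)  start (6,1)  tX=0.5000 tY=0.7736  stride 1/|dx|=2.0000 1/|dy|=1.1547
    cross x-line → (5,1), t=0.5000 (wall)
  → r_4 = 0.5000
beam 5: φ=90°, α=165°
  d=(-0.9659,0.2588)  start (6,1)  tX=0.2588 tY=2.5887  stride 1/|dx|=1.0353 1/|dy|=3.8637
    cross x-line → (5,1), t=0.2588 (wall)
  → r_5 = 0.2588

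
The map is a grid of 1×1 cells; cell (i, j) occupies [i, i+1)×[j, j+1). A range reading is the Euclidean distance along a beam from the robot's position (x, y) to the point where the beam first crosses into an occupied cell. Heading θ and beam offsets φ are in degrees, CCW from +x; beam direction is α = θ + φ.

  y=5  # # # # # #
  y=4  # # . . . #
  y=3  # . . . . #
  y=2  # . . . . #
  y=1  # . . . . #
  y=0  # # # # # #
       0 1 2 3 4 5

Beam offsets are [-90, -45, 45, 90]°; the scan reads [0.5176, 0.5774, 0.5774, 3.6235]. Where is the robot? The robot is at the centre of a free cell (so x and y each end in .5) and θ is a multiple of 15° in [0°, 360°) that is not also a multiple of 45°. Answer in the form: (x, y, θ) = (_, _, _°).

Candidates: 15 free-cell centres × 16 headings = 240 poses. Raycast each; keep the one whose scan matches to 4 dp.
  (2.5, 3.5, 300°): beam 1 = 1.7321 ≠ 0.5176 ✗
  (1.5, 1.5, 165°): beam 1 = 3.6235 ≠ 0.5176 ✗
  (4.5, 1.5, 240°): beam 1 = 4.0415 ≠ 0.5176 ✗
  (2.5, 1.5, 60°): beam 1 = 1.0000 ≠ 0.5176 ✗
  …
  (2.5, 4.5, 165°): r_1=0.5176, r_2=0.5774, r_3=0.5774, r_4=3.6235 — all match ✓
Only this pose fits every beam.

(x, y, θ) = (2.5, 4.5, 165°)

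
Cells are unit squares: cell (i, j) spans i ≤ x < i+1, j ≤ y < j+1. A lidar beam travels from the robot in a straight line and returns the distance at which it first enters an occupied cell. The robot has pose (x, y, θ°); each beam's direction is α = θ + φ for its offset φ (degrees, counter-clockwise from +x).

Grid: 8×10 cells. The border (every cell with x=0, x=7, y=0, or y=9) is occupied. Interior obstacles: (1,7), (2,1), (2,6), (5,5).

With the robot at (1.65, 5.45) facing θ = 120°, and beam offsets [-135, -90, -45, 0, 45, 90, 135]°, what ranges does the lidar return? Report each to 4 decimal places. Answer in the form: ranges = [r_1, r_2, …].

beam 1: φ=-135°, α=345°
  cosα=0.9659 sinα=-0.2588 | (1,5) | tMaxX 0.3623 tMaxY 1.7387 | tΔX 1.0353 tΔY 3.8637
    t=0.3623 [x] (2,5)
    t=1.3976 [x] (3,5)
    t=1.7387 [y] (3,4)
    t=2.4329 [x] (4,4)
    t=3.4682 [x] (5,4)
    t=4.5035 [x] (6,4)
    t=5.5387 [x] (7,4) — stop
  → r_1 = 5.5387
beam 2: φ=-90°, α=30°
  cosα=0.8660 sinα=0.5000 | (1,5) | tMaxX 0.4041 tMaxY 1.1000 | tΔX 1.1547 tΔY 2.0000
    t=0.4041 [x] (2,5)
    t=1.1000 [y] (2,6) — stop
  → r_2 = 1.1000
beam 3: φ=-45°, α=75°
  cosα=0.2588 sinα=0.9659 | (1,5) | tMaxX 1.3523 tMaxY 0.5694 | tΔX 3.8637 tΔY 1.0353
    t=0.5694 [y] (1,6)
    t=1.3523 [x] (2,6) — stop
  → r_3 = 1.3523
beam 4: φ=0°, α=120°
  cosα=-0.5000 sinα=0.8660 | (1,5) | tMaxX 1.3000 tMaxY 0.6351 | tΔX 2.0000 tΔY 1.1547
    t=0.6351 [y] (1,6)
    t=1.3000 [x] (0,6) — stop
  → r_4 = 1.3000
beam 5: φ=45°, α=165°
  cosα=-0.9659 sinα=0.2588 | (1,5) | tMaxX 0.6729 tMaxY 2.1250 | tΔX 1.0353 tΔY 3.8637
    t=0.6729 [x] (0,5) — stop
  → r_5 = 0.6729
beam 6: φ=90°, α=210°
  cosα=-0.8660 sinα=-0.5000 | (1,5) | tMaxX 0.7506 tMaxY 0.9000 | tΔX 1.1547 tΔY 2.0000
    t=0.7506 [x] (0,5) — stop
  → r_6 = 0.7506
beam 7: φ=135°, α=255°
  cosα=-0.2588 sinα=-0.9659 | (1,5) | tMaxX 2.5114 tMaxY 0.4659 | tΔX 3.8637 tΔY 1.0353
    t=0.4659 [y] (1,4)
    t=1.5012 [y] (1,3)
    t=2.5114 [x] (0,3) — stop
  → r_7 = 2.5114

ranges = [5.5387, 1.1000, 1.3523, 1.3000, 0.6729, 0.7506, 2.5114]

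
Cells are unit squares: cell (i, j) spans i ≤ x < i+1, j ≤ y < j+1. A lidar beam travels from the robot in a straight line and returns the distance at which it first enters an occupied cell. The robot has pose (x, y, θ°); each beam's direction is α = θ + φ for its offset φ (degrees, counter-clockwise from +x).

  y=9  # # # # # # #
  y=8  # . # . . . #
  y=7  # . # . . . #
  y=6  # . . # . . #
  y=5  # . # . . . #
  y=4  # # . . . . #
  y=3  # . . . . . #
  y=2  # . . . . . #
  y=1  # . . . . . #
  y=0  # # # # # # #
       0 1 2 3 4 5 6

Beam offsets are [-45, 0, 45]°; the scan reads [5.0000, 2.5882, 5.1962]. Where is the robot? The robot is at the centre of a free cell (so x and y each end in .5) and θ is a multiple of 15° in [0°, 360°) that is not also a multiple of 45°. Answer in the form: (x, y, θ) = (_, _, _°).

(x, y, θ) = (5.5, 4.5, 165°)

Candidates: 35 free-cell centres × 16 headings = 560 poses. Raycast each; keep the one whose scan matches to 4 dp.
  (1.5, 7.5, 330°): beam 1 = 1.9319 ≠ 5.0000 ✗
  (5.5, 8.5, 60°): beam 1 = 0.5176 ≠ 5.0000 ✗
  (2.5, 1.5, 15°): beam 1 = 1.0000 ≠ 5.0000 ✗
  (4.5, 1.5, 255°): beam 1 = 1.0000 ≠ 5.0000 ✗
  …
  (5.5, 4.5, 165°): r_1=5.0000, r_2=2.5882, r_3=5.1962 — all match ✓
Unique over the lattice → pose = (5.5, 4.5, 165°).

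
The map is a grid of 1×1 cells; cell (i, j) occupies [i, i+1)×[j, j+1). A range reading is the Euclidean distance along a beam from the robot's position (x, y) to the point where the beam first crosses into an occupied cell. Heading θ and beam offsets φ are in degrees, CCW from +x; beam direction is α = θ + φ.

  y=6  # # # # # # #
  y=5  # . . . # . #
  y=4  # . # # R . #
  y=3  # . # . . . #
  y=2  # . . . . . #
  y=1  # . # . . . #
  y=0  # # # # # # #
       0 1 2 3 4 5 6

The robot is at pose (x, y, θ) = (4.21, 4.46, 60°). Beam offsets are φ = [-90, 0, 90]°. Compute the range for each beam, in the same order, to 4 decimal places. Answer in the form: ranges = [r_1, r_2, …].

ranges = [2.0669, 0.6235, 0.2425]

beam 1: φ=-90°, α=330°
  direction (0.8660, -0.5000); cell (4,4); t to first gridline: x 0.9122, y 0.9200 (then +1.1547 / +2.0000)
    (5,4) via x @ 0.9122
    (5,3) via y @ 0.9200
    (6,3) via x @ 2.0669  # hit
  → r_1 = 2.0669
beam 2: φ=0°, α=60°
  direction (0.5000, 0.8660); cell (4,4); t to first gridline: x 1.5800, y 0.6235 (then +2.0000 / +1.1547)
    (4,5) via y @ 0.6235  # hit
  → r_2 = 0.6235
beam 3: φ=90°, α=150°
  direction (-0.8660, 0.5000); cell (4,4); t to first gridline: x 0.2425, y 1.0800 (then +1.1547 / +2.0000)
    (3,4) via x @ 0.2425  # hit
  → r_3 = 0.2425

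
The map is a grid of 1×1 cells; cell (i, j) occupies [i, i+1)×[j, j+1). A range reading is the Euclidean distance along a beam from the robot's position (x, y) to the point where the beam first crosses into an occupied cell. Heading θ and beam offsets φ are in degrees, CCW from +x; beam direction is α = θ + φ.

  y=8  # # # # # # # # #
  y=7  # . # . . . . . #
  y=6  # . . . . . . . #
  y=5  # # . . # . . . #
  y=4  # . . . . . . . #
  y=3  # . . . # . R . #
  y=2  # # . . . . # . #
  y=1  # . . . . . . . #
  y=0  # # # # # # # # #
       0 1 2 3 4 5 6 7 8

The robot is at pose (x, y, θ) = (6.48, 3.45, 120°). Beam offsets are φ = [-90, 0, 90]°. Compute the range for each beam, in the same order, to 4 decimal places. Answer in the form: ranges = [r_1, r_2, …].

beam 1: φ=-90°, α=30°
  cosα=0.8660 sinα=0.5000 | (6,3) | tMaxX 0.6004 tMaxY 1.1000 | tΔX 1.1547 tΔY 2.0000
    t=0.6004 [x] (7,3)
    t=1.1000 [y] (7,4)
    t=1.7551 [x] (8,4) — stop
  → r_1 = 1.7551
beam 2: φ=0°, α=120°
  cosα=-0.5000 sinα=0.8660 | (6,3) | tMaxX 0.9600 tMaxY 0.6351 | tΔX 2.0000 tΔY 1.1547
    t=0.6351 [y] (6,4)
    t=0.9600 [x] (5,4)
    t=1.7898 [y] (5,5)
    t=2.9445 [y] (5,6)
    t=2.9600 [x] (4,6)
    t=4.0992 [y] (4,7)
    t=4.9600 [x] (3,7)
    t=5.2539 [y] (3,8) — stop
  → r_2 = 5.2539
beam 3: φ=90°, α=210°
  cosα=-0.8660 sinα=-0.5000 | (6,3) | tMaxX 0.5543 tMaxY 0.9000 | tΔX 1.1547 tΔY 2.0000
    t=0.5543 [x] (5,3)
    t=0.9000 [y] (5,2)
    t=1.7090 [x] (4,2)
    t=2.8637 [x] (3,2)
    t=2.9000 [y] (3,1)
    t=4.0184 [x] (2,1)
    t=4.9000 [y] (2,0) — stop
  → r_3 = 4.9000

ranges = [1.7551, 5.2539, 4.9000]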